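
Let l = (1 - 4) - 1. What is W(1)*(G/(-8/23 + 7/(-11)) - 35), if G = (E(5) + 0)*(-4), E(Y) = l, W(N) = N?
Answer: -12763/249 ≈ -51.257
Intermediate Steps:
l = -4 (l = -3 - 1 = -4)
E(Y) = -4
G = 16 (G = (-4 + 0)*(-4) = -4*(-4) = 16)
W(1)*(G/(-8/23 + 7/(-11)) - 35) = 1*(16/(-8/23 + 7/(-11)) - 35) = 1*(16/(-8*1/23 + 7*(-1/11)) - 35) = 1*(16/(-8/23 - 7/11) - 35) = 1*(16/(-249/253) - 35) = 1*(16*(-253/249) - 35) = 1*(-4048/249 - 35) = 1*(-12763/249) = -12763/249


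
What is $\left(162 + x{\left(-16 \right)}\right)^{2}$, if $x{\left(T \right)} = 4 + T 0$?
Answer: $27556$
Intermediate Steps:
$x{\left(T \right)} = 4$ ($x{\left(T \right)} = 4 + 0 = 4$)
$\left(162 + x{\left(-16 \right)}\right)^{2} = \left(162 + 4\right)^{2} = 166^{2} = 27556$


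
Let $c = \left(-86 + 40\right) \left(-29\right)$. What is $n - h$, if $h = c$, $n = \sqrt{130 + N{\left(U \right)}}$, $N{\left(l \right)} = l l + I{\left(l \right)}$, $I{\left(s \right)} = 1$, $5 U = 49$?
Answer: $-1334 + \frac{2 \sqrt{1419}}{5} \approx -1318.9$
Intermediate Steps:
$U = \frac{49}{5}$ ($U = \frac{1}{5} \cdot 49 = \frac{49}{5} \approx 9.8$)
$N{\left(l \right)} = 1 + l^{2}$ ($N{\left(l \right)} = l l + 1 = l^{2} + 1 = 1 + l^{2}$)
$c = 1334$ ($c = \left(-46\right) \left(-29\right) = 1334$)
$n = \frac{2 \sqrt{1419}}{5}$ ($n = \sqrt{130 + \left(1 + \left(\frac{49}{5}\right)^{2}\right)} = \sqrt{130 + \left(1 + \frac{2401}{25}\right)} = \sqrt{130 + \frac{2426}{25}} = \sqrt{\frac{5676}{25}} = \frac{2 \sqrt{1419}}{5} \approx 15.068$)
$h = 1334$
$n - h = \frac{2 \sqrt{1419}}{5} - 1334 = -1334 + \frac{2 \sqrt{1419}}{5}$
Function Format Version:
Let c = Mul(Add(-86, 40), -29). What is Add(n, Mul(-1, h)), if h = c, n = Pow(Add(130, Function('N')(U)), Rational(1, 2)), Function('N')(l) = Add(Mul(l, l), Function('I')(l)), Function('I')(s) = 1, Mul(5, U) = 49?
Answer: Add(-1334, Mul(Rational(2, 5), Pow(1419, Rational(1, 2)))) ≈ -1318.9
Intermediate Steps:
U = Rational(49, 5) (U = Mul(Rational(1, 5), 49) = Rational(49, 5) ≈ 9.8000)
Function('N')(l) = Add(1, Pow(l, 2)) (Function('N')(l) = Add(Mul(l, l), 1) = Add(Pow(l, 2), 1) = Add(1, Pow(l, 2)))
c = 1334 (c = Mul(-46, -29) = 1334)
n = Mul(Rational(2, 5), Pow(1419, Rational(1, 2))) (n = Pow(Add(130, Add(1, Pow(Rational(49, 5), 2))), Rational(1, 2)) = Pow(Add(130, Add(1, Rational(2401, 25))), Rational(1, 2)) = Pow(Add(130, Rational(2426, 25)), Rational(1, 2)) = Pow(Rational(5676, 25), Rational(1, 2)) = Mul(Rational(2, 5), Pow(1419, Rational(1, 2))) ≈ 15.068)
h = 1334
Add(n, Mul(-1, h)) = Add(Mul(Rational(2, 5), Pow(1419, Rational(1, 2))), Mul(-1, 1334)) = Add(Mul(Rational(2, 5), Pow(1419, Rational(1, 2))), -1334) = Add(-1334, Mul(Rational(2, 5), Pow(1419, Rational(1, 2))))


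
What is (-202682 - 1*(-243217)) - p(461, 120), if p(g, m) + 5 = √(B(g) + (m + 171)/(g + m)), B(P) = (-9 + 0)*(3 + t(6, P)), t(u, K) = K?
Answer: 40540 - I*√1409485665/581 ≈ 40540.0 - 64.618*I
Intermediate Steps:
B(P) = -27 - 9*P (B(P) = (-9 + 0)*(3 + P) = -9*(3 + P) = -27 - 9*P)
p(g, m) = -5 + √(-27 - 9*g + (171 + m)/(g + m)) (p(g, m) = -5 + √((-27 - 9*g) + (m + 171)/(g + m)) = -5 + √((-27 - 9*g) + (171 + m)/(g + m)) = -5 + √(-27 - 9*g + (171 + m)/(g + m)))
(-202682 - 1*(-243217)) - p(461, 120) = (-202682 - 1*(-243217)) - (-5 + √((171 + 120 - 9*(3 + 461)*(461 + 120))/(461 + 120))) = (-202682 + 243217) - (-5 + √((171 + 120 - 9*464*581)/581)) = 40535 - (-5 + √((171 + 120 - 2426256)/581)) = 40535 - (-5 + √((1/581)*(-2425965))) = 40535 - (-5 + √(-2425965/581)) = 40535 - (-5 + I*√1409485665/581) = 40535 + (5 - I*√1409485665/581) = 40540 - I*√1409485665/581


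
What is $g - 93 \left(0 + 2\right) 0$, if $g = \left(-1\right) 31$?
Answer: $-31$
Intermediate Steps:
$g = -31$
$g - 93 \left(0 + 2\right) 0 = -31 - 93 \left(0 + 2\right) 0 = -31 - 93 \cdot 2 \cdot 0 = -31 - 0 = -31 + 0 = -31$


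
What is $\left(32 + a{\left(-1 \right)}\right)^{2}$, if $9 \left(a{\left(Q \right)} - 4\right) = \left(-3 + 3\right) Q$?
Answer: $1296$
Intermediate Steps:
$a{\left(Q \right)} = 4$ ($a{\left(Q \right)} = 4 + \frac{\left(-3 + 3\right) Q}{9} = 4 + \frac{0 Q}{9} = 4 + \frac{1}{9} \cdot 0 = 4 + 0 = 4$)
$\left(32 + a{\left(-1 \right)}\right)^{2} = \left(32 + 4\right)^{2} = 36^{2} = 1296$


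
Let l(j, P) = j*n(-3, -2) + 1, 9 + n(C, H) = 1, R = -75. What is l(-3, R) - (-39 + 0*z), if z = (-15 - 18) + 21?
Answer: 64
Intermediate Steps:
n(C, H) = -8 (n(C, H) = -9 + 1 = -8)
z = -12 (z = -33 + 21 = -12)
l(j, P) = 1 - 8*j (l(j, P) = j*(-8) + 1 = -8*j + 1 = 1 - 8*j)
l(-3, R) - (-39 + 0*z) = (1 - 8*(-3)) - (-39 + 0*(-12)) = (1 + 24) - (-39 + 0) = 25 - 1*(-39) = 25 + 39 = 64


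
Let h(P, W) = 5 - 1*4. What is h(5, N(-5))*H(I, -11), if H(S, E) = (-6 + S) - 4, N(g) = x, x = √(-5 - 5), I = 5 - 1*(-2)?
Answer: -3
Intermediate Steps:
I = 7 (I = 5 + 2 = 7)
x = I*√10 (x = √(-10) = I*√10 ≈ 3.1623*I)
N(g) = I*√10
h(P, W) = 1 (h(P, W) = 5 - 4 = 1)
H(S, E) = -10 + S
h(5, N(-5))*H(I, -11) = 1*(-10 + 7) = 1*(-3) = -3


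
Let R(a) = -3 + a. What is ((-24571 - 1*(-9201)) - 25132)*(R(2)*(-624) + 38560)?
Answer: -1587030368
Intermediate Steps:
((-24571 - 1*(-9201)) - 25132)*(R(2)*(-624) + 38560) = ((-24571 - 1*(-9201)) - 25132)*((-3 + 2)*(-624) + 38560) = ((-24571 + 9201) - 25132)*(-1*(-624) + 38560) = (-15370 - 25132)*(624 + 38560) = -40502*39184 = -1587030368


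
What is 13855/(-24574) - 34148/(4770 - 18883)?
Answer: 58510667/31528442 ≈ 1.8558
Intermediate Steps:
13855/(-24574) - 34148/(4770 - 18883) = 13855*(-1/24574) - 34148/(-14113) = -13855/24574 - 34148*(-1/14113) = -13855/24574 + 34148/14113 = 58510667/31528442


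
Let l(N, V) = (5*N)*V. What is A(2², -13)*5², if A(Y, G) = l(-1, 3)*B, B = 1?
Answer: -375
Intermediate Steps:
l(N, V) = 5*N*V
A(Y, G) = -15 (A(Y, G) = (5*(-1)*3)*1 = -15*1 = -15)
A(2², -13)*5² = -15*5² = -15*25 = -375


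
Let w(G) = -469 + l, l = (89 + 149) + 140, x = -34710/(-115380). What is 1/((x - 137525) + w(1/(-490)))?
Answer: -3846/529269979 ≈ -7.2666e-6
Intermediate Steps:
x = 1157/3846 (x = -34710*(-1/115380) = 1157/3846 ≈ 0.30083)
l = 378 (l = 238 + 140 = 378)
w(G) = -91 (w(G) = -469 + 378 = -91)
1/((x - 137525) + w(1/(-490))) = 1/((1157/3846 - 137525) - 91) = 1/(-528919993/3846 - 91) = 1/(-529269979/3846) = -3846/529269979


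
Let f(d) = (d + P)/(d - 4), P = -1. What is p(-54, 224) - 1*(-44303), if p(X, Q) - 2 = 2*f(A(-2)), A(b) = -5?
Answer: 132919/3 ≈ 44306.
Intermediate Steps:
f(d) = (-1 + d)/(-4 + d) (f(d) = (d - 1)/(d - 4) = (-1 + d)/(-4 + d))
p(X, Q) = 10/3 (p(X, Q) = 2 + 2*((-1 - 5)/(-4 - 5)) = 2 + 2*(-6/(-9)) = 2 + 2*(-1/9*(-6)) = 2 + 2*(2/3) = 2 + 4/3 = 10/3)
p(-54, 224) - 1*(-44303) = 10/3 - 1*(-44303) = 10/3 + 44303 = 132919/3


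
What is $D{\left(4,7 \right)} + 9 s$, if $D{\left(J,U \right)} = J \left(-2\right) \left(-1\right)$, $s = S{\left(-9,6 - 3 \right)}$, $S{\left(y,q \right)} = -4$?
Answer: $-28$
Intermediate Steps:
$s = -4$
$D{\left(J,U \right)} = 2 J$ ($D{\left(J,U \right)} = - 2 J \left(-1\right) = 2 J$)
$D{\left(4,7 \right)} + 9 s = 2 \cdot 4 + 9 \left(-4\right) = 8 - 36 = -28$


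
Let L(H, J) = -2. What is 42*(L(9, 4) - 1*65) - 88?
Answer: -2902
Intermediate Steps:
42*(L(9, 4) - 1*65) - 88 = 42*(-2 - 1*65) - 88 = 42*(-2 - 65) - 88 = 42*(-67) - 88 = -2814 - 88 = -2902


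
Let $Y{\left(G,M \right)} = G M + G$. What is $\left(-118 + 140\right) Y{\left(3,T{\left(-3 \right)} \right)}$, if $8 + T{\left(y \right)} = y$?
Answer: $-660$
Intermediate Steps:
$T{\left(y \right)} = -8 + y$
$Y{\left(G,M \right)} = G + G M$
$\left(-118 + 140\right) Y{\left(3,T{\left(-3 \right)} \right)} = \left(-118 + 140\right) 3 \left(1 - 11\right) = 22 \cdot 3 \left(1 - 11\right) = 22 \cdot 3 \left(-10\right) = 22 \left(-30\right) = -660$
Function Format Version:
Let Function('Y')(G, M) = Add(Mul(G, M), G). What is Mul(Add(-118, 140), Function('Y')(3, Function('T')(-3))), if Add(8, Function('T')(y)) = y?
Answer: -660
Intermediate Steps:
Function('T')(y) = Add(-8, y)
Function('Y')(G, M) = Add(G, Mul(G, M))
Mul(Add(-118, 140), Function('Y')(3, Function('T')(-3))) = Mul(Add(-118, 140), Mul(3, Add(1, Add(-8, -3)))) = Mul(22, Mul(3, Add(1, -11))) = Mul(22, Mul(3, -10)) = Mul(22, -30) = -660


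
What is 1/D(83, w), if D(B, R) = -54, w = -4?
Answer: -1/54 ≈ -0.018519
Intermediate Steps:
1/D(83, w) = 1/(-54) = -1/54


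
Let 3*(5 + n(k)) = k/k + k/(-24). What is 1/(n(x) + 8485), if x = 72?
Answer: 3/25438 ≈ 0.00011793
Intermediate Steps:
n(k) = -14/3 - k/72 (n(k) = -5 + (k/k + k/(-24))/3 = -5 + (1 + k*(-1/24))/3 = -5 + (1 - k/24)/3 = -5 + (⅓ - k/72) = -14/3 - k/72)
1/(n(x) + 8485) = 1/((-14/3 - 1/72*72) + 8485) = 1/((-14/3 - 1) + 8485) = 1/(-17/3 + 8485) = 1/(25438/3) = 3/25438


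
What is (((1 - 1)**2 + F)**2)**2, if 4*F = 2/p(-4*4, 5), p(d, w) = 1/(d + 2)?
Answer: 2401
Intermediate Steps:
p(d, w) = 1/(2 + d)
F = -7 (F = (2/(1/(2 - 4*4)))/4 = (2/(1/(2 - 16)))/4 = (2/(1/(-14)))/4 = (2/(-1/14))/4 = (2*(-14))/4 = (1/4)*(-28) = -7)
(((1 - 1)**2 + F)**2)**2 = (((1 - 1)**2 - 7)**2)**2 = ((0**2 - 7)**2)**2 = ((0 - 7)**2)**2 = ((-7)**2)**2 = 49**2 = 2401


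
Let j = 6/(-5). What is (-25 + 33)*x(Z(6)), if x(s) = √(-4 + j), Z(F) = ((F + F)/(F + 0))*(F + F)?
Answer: 8*I*√130/5 ≈ 18.243*I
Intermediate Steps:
Z(F) = 4*F (Z(F) = ((2*F)/F)*(2*F) = 2*(2*F) = 4*F)
j = -6/5 (j = 6*(-⅕) = -6/5 ≈ -1.2000)
x(s) = I*√130/5 (x(s) = √(-4 - 6/5) = √(-26/5) = I*√130/5)
(-25 + 33)*x(Z(6)) = (-25 + 33)*(I*√130/5) = 8*(I*√130/5) = 8*I*√130/5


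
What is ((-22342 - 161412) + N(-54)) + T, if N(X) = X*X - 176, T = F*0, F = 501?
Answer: -181014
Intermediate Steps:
T = 0 (T = 501*0 = 0)
N(X) = -176 + X² (N(X) = X² - 176 = -176 + X²)
((-22342 - 161412) + N(-54)) + T = ((-22342 - 161412) + (-176 + (-54)²)) + 0 = (-183754 + (-176 + 2916)) + 0 = (-183754 + 2740) + 0 = -181014 + 0 = -181014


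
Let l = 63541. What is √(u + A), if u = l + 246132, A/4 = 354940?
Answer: √1729433 ≈ 1315.1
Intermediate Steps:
A = 1419760 (A = 4*354940 = 1419760)
u = 309673 (u = 63541 + 246132 = 309673)
√(u + A) = √(309673 + 1419760) = √1729433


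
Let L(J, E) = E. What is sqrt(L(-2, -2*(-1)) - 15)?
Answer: I*sqrt(13) ≈ 3.6056*I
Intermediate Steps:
sqrt(L(-2, -2*(-1)) - 15) = sqrt(-2*(-1) - 15) = sqrt(2 - 15) = sqrt(-13) = I*sqrt(13)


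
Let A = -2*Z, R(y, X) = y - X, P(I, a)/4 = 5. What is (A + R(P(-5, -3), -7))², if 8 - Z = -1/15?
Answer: 26569/225 ≈ 118.08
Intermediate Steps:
P(I, a) = 20 (P(I, a) = 4*5 = 20)
Z = 121/15 (Z = 8 - (-1)/15 = 8 - 1*(-1/15) = 8 + 1/15 = 121/15 ≈ 8.0667)
A = -242/15 (A = -2*121/15 = -242/15 ≈ -16.133)
(A + R(P(-5, -3), -7))² = (-242/15 + (20 - 1*(-7)))² = (-242/15 + (20 + 7))² = (-242/15 + 27)² = (163/15)² = 26569/225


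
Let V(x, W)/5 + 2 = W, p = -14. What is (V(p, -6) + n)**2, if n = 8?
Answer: 1024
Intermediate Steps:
V(x, W) = -10 + 5*W
(V(p, -6) + n)**2 = ((-10 + 5*(-6)) + 8)**2 = ((-10 - 30) + 8)**2 = (-40 + 8)**2 = (-32)**2 = 1024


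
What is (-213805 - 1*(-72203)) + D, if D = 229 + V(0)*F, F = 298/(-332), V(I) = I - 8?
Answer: -11733363/83 ≈ -1.4137e+5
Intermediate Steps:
V(I) = -8 + I
F = -149/166 (F = 298*(-1/332) = -149/166 ≈ -0.89759)
D = 19603/83 (D = 229 + (-8 + 0)*(-149/166) = 229 - 8*(-149/166) = 229 + 596/83 = 19603/83 ≈ 236.18)
(-213805 - 1*(-72203)) + D = (-213805 - 1*(-72203)) + 19603/83 = (-213805 + 72203) + 19603/83 = -141602 + 19603/83 = -11733363/83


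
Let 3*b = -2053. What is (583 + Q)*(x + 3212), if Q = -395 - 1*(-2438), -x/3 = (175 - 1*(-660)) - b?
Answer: -3534596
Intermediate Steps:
b = -2053/3 (b = (⅓)*(-2053) = -2053/3 ≈ -684.33)
x = -4558 (x = -3*((175 - 1*(-660)) - 1*(-2053/3)) = -3*((175 + 660) + 2053/3) = -3*(835 + 2053/3) = -3*4558/3 = -4558)
Q = 2043 (Q = -395 + 2438 = 2043)
(583 + Q)*(x + 3212) = (583 + 2043)*(-4558 + 3212) = 2626*(-1346) = -3534596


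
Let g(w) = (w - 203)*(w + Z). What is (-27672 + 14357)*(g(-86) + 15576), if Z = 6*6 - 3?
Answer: -411340295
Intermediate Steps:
Z = 33 (Z = 36 - 3 = 33)
g(w) = (-203 + w)*(33 + w) (g(w) = (w - 203)*(w + 33) = (-203 + w)*(33 + w))
(-27672 + 14357)*(g(-86) + 15576) = (-27672 + 14357)*((-6699 + (-86)**2 - 170*(-86)) + 15576) = -13315*((-6699 + 7396 + 14620) + 15576) = -13315*(15317 + 15576) = -13315*30893 = -411340295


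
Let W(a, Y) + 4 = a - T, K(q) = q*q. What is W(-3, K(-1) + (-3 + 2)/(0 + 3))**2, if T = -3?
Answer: 16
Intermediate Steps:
K(q) = q**2
W(a, Y) = -1 + a (W(a, Y) = -4 + (a - 1*(-3)) = -4 + (a + 3) = -4 + (3 + a) = -1 + a)
W(-3, K(-1) + (-3 + 2)/(0 + 3))**2 = (-1 - 3)**2 = (-4)**2 = 16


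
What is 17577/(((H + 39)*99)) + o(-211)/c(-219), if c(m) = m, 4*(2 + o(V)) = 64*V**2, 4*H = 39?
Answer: -6969158/2145 ≈ -3249.0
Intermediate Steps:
H = 39/4 (H = (1/4)*39 = 39/4 ≈ 9.7500)
o(V) = -2 + 16*V**2 (o(V) = -2 + (64*V**2)/4 = -2 + 16*V**2)
17577/(((H + 39)*99)) + o(-211)/c(-219) = 17577/(((39/4 + 39)*99)) + (-2 + 16*(-211)**2)/(-219) = 17577/(((195/4)*99)) + (-2 + 16*44521)*(-1/219) = 17577/(19305/4) + (-2 + 712336)*(-1/219) = 17577*(4/19305) + 712334*(-1/219) = 2604/715 - 9758/3 = -6969158/2145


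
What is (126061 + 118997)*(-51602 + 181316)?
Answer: 31787453412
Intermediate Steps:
(126061 + 118997)*(-51602 + 181316) = 245058*129714 = 31787453412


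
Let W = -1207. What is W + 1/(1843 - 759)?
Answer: -1308387/1084 ≈ -1207.0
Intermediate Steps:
W + 1/(1843 - 759) = -1207 + 1/(1843 - 759) = -1207 + 1/1084 = -1308387/1084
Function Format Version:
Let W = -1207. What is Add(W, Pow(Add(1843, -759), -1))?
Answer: Rational(-1308387, 1084) ≈ -1207.0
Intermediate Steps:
Add(W, Pow(Add(1843, -759), -1)) = Add(-1207, Pow(Add(1843, -759), -1)) = Add(-1207, Pow(1084, -1)) = Add(-1207, Rational(1, 1084)) = Rational(-1308387, 1084)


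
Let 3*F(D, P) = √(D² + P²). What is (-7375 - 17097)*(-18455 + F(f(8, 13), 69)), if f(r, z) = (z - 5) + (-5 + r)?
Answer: 451630760 - 24472*√4882/3 ≈ 4.5106e+8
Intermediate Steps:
f(r, z) = -10 + r + z (f(r, z) = (-5 + z) + (-5 + r) = -10 + r + z)
F(D, P) = √(D² + P²)/3
(-7375 - 17097)*(-18455 + F(f(8, 13), 69)) = (-7375 - 17097)*(-18455 + √((-10 + 8 + 13)² + 69²)/3) = -24472*(-18455 + √(11² + 4761)/3) = -24472*(-18455 + √(121 + 4761)/3) = -24472*(-18455 + √4882/3) = 451630760 - 24472*√4882/3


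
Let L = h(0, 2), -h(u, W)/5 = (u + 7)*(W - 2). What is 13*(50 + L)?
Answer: 650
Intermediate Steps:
h(u, W) = -5*(-2 + W)*(7 + u) (h(u, W) = -5*(u + 7)*(W - 2) = -5*(7 + u)*(-2 + W) = -5*(-2 + W)*(7 + u))
L = 0 (L = 70 - 35*2 + 10*0 - 5*2*0 = 70 - 70 + 0 + 0 = 0)
13*(50 + L) = 13*(50 + 0) = 13*50 = 650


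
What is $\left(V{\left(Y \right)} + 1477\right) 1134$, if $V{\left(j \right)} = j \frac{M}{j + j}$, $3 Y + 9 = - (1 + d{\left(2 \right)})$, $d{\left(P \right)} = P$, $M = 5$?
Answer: $1677753$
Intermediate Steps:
$Y = -4$ ($Y = -3 + \frac{\left(-1\right) \left(1 + 2\right)}{3} = -3 + \frac{\left(-1\right) 3}{3} = -3 + \frac{1}{3} \left(-3\right) = -3 - 1 = -4$)
$V{\left(j \right)} = \frac{5}{2}$ ($V{\left(j \right)} = j \frac{1}{j + j} 5 = j \frac{1}{2 j} 5 = j \frac{5}{2 j} = \frac{5}{2}$)
$\left(V{\left(Y \right)} + 1477\right) 1134 = \left(\frac{5}{2} + 1477\right) 1134 = \frac{2959}{2} \cdot 1134 = 1677753$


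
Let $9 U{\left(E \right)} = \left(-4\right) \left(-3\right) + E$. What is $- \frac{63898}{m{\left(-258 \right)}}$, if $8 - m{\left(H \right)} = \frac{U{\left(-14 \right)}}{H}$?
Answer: $- \frac{74185578}{9287} \approx -7988.1$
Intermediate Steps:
$U{\left(E \right)} = \frac{4}{3} + \frac{E}{9}$ ($U{\left(E \right)} = \frac{\left(-4\right) \left(-3\right) + E}{9} = \frac{12 + E}{9} = \frac{4}{3} + \frac{E}{9}$)
$m{\left(H \right)} = 8 + \frac{2}{9 H}$ ($m{\left(H \right)} = 8 - \frac{\frac{4}{3} + \frac{1}{9} \left(-14\right)}{H} = 8 - \frac{\frac{4}{3} - \frac{14}{9}}{H} = 8 - - \frac{2}{9 H} = 8 + \frac{2}{9 H}$)
$- \frac{63898}{m{\left(-258 \right)}} = - \frac{63898}{8 + \frac{2}{9 \left(-258\right)}} = - \frac{63898}{8 + \frac{2}{9} \left(- \frac{1}{258}\right)} = - \frac{63898}{8 - \frac{1}{1161}} = - \frac{63898}{\frac{9287}{1161}} = \left(-63898\right) \frac{1161}{9287} = - \frac{74185578}{9287}$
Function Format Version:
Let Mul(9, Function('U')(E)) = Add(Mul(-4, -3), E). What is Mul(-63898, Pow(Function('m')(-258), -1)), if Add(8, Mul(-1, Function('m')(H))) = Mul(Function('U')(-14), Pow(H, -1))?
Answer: Rational(-74185578, 9287) ≈ -7988.1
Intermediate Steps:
Function('U')(E) = Add(Rational(4, 3), Mul(Rational(1, 9), E)) (Function('U')(E) = Mul(Rational(1, 9), Add(Mul(-4, -3), E)) = Mul(Rational(1, 9), Add(12, E)) = Add(Rational(4, 3), Mul(Rational(1, 9), E)))
Function('m')(H) = Add(8, Mul(Rational(2, 9), Pow(H, -1))) (Function('m')(H) = Add(8, Mul(-1, Mul(Add(Rational(4, 3), Mul(Rational(1, 9), -14)), Pow(H, -1)))) = Add(8, Mul(-1, Mul(Add(Rational(4, 3), Rational(-14, 9)), Pow(H, -1)))) = Add(8, Mul(-1, Mul(Rational(-2, 9), Pow(H, -1)))) = Add(8, Mul(Rational(2, 9), Pow(H, -1))))
Mul(-63898, Pow(Function('m')(-258), -1)) = Mul(-63898, Pow(Add(8, Mul(Rational(2, 9), Pow(-258, -1))), -1)) = Mul(-63898, Pow(Add(8, Mul(Rational(2, 9), Rational(-1, 258))), -1)) = Mul(-63898, Pow(Add(8, Rational(-1, 1161)), -1)) = Mul(-63898, Pow(Rational(9287, 1161), -1)) = Mul(-63898, Rational(1161, 9287)) = Rational(-74185578, 9287)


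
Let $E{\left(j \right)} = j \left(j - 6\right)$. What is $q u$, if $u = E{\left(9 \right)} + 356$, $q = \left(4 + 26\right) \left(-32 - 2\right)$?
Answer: $-390660$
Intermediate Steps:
$E{\left(j \right)} = j \left(-6 + j\right)$
$q = -1020$ ($q = 30 \left(-34\right) = -1020$)
$u = 383$ ($u = 9 \left(-6 + 9\right) + 356 = 9 \cdot 3 + 356 = 27 + 356 = 383$)
$q u = \left(-1020\right) 383 = -390660$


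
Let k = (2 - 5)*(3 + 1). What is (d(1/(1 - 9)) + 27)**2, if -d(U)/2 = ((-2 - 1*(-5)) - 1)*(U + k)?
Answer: 22801/4 ≈ 5700.3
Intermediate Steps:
k = -12 (k = -3*4 = -12)
d(U) = 48 - 4*U (d(U) = -2*((-2 - 1*(-5)) - 1)*(U - 12) = -2*((-2 + 5) - 1)*(-12 + U) = -2*(3 - 1)*(-12 + U) = -4*(-12 + U) = -2*(-24 + 2*U) = 48 - 4*U)
(d(1/(1 - 9)) + 27)**2 = ((48 - 4/(1 - 9)) + 27)**2 = ((48 - 4/(-8)) + 27)**2 = ((48 - 4*(-1/8)) + 27)**2 = ((48 + 1/2) + 27)**2 = (97/2 + 27)**2 = (151/2)**2 = 22801/4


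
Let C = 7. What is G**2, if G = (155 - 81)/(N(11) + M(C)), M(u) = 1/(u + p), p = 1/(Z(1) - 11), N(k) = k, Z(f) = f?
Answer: 26071236/591361 ≈ 44.087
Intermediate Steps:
p = -1/10 (p = 1/(1 - 11) = 1/(-10) = -1/10 ≈ -0.10000)
M(u) = 1/(-1/10 + u) (M(u) = 1/(u - 1/10) = 1/(-1/10 + u))
G = 5106/769 (G = (155 - 81)/(11 + 10/(-1 + 10*7)) = 74/(11 + 10/(-1 + 70)) = 74/(11 + 10/69) = 74/(769/69) = 74*(69/769) = 5106/769 ≈ 6.6398)
G**2 = (5106/769)**2 = 26071236/591361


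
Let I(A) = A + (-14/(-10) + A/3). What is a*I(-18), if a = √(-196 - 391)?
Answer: -113*I*√587/5 ≈ -547.55*I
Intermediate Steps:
a = I*√587 (a = √(-587) = I*√587 ≈ 24.228*I)
I(A) = 7/5 + 4*A/3 (I(A) = A + (-14*(-⅒) + A*(⅓)) = A + (7/5 + A/3) = 7/5 + 4*A/3)
a*I(-18) = (I*√587)*(7/5 + (4/3)*(-18)) = (I*√587)*(7/5 - 24) = (I*√587)*(-113/5) = -113*I*√587/5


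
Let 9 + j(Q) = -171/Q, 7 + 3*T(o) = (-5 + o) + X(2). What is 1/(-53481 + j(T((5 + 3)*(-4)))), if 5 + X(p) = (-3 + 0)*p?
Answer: -55/2941437 ≈ -1.8698e-5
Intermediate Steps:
X(p) = -5 - 3*p (X(p) = -5 + (-3 + 0)*p = -5 - 3*p)
T(o) = -23/3 + o/3 (T(o) = -7/3 + ((-5 + o) + (-5 - 3*2))/3 = -7/3 + ((-5 + o) + (-5 - 6))/3 = -7/3 + ((-5 + o) - 11)/3 = -7/3 + (-16 + o)/3 = -7/3 + (-16/3 + o/3) = -23/3 + o/3)
j(Q) = -9 - 171/Q
1/(-53481 + j(T((5 + 3)*(-4)))) = 1/(-53481 + (-9 - 171/(-23/3 + ((5 + 3)*(-4))/3))) = 1/(-53481 + (-9 - 171/(-23/3 + (8*(-4))/3))) = 1/(-53481 + (-9 - 171/(-23/3 + (⅓)*(-32)))) = 1/(-53481 + (-9 - 171/(-23/3 - 32/3))) = 1/(-53481 + (-9 - 171/(-55/3))) = 1/(-53481 + (-9 - 171*(-3/55))) = 1/(-53481 + (-9 + 513/55)) = 1/(-53481 + 18/55) = 1/(-2941437/55) = -55/2941437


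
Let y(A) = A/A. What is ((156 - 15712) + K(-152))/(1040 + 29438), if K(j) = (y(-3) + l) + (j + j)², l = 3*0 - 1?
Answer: 5490/2177 ≈ 2.5218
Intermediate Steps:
l = -1 (l = 0 - 1 = -1)
y(A) = 1
K(j) = 4*j² (K(j) = (1 - 1) + (j + j)² = 0 + (2*j)² = 0 + 4*j² = 4*j²)
((156 - 15712) + K(-152))/(1040 + 29438) = ((156 - 15712) + 4*(-152)²)/(1040 + 29438) = (-15556 + 4*23104)/30478 = (-15556 + 92416)*(1/30478) = 76860*(1/30478) = 5490/2177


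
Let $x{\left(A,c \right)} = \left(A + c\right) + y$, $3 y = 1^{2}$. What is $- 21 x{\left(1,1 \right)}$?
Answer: $-49$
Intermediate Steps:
$y = \frac{1}{3}$ ($y = \frac{1^{2}}{3} = \frac{1}{3} \cdot 1 = \frac{1}{3} \approx 0.33333$)
$x{\left(A,c \right)} = \frac{1}{3} + A + c$ ($x{\left(A,c \right)} = \left(A + c\right) + \frac{1}{3} = \frac{1}{3} + A + c$)
$- 21 x{\left(1,1 \right)} = - 21 \left(\frac{1}{3} + 1 + 1\right) = \left(-21\right) \frac{7}{3} = -49$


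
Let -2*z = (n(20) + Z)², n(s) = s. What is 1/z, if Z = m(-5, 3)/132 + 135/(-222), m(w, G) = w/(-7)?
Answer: -2337638688/439774554025 ≈ -0.0053155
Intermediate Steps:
m(w, G) = -w/7 (m(w, G) = w*(-⅐) = -w/7)
Z = -20605/34188 (Z = -⅐*(-5)/132 + 135/(-222) = (5/7)*(1/132) + 135*(-1/222) = 5/924 - 45/74 = -20605/34188 ≈ -0.60270)
z = -439774554025/2337638688 (z = -(20 - 20605/34188)²/2 = -(663155/34188)²/2 = -½*439774554025/1168819344 = -439774554025/2337638688 ≈ -188.13)
1/z = 1/(-439774554025/2337638688) = -2337638688/439774554025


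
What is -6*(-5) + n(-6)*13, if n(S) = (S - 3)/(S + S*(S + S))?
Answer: 621/22 ≈ 28.227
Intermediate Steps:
n(S) = (-3 + S)/(S + 2*S²) (n(S) = (-3 + S)/(S + S*(2*S)) = (-3 + S)/(S + 2*S²))
-6*(-5) + n(-6)*13 = -6*(-5) + ((-3 - 6)/((-6)*(1 + 2*(-6))))*13 = 30 - ⅙*(-9)/(1 - 12)*13 = 30 - ⅙*(-9)/(-11)*13 = 30 - ⅙*(-1/11)*(-9)*13 = 30 - 3/22*13 = 30 - 39/22 = 621/22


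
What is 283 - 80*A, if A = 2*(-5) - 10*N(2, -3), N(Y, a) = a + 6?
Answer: 3483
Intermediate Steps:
N(Y, a) = 6 + a
A = -40 (A = 2*(-5) - 10*(6 - 3) = -10 - 10*3 = -10 - 30 = -40)
283 - 80*A = 283 - 80*(-40) = 283 + 3200 = 3483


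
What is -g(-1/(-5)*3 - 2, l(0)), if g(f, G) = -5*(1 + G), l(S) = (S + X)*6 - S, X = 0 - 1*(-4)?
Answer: 125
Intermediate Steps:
X = 4 (X = 0 + 4 = 4)
l(S) = 24 + 5*S (l(S) = (S + 4)*6 - S = (4 + S)*6 - S = (24 + 6*S) - S = 24 + 5*S)
g(f, G) = -5 - 5*G
-g(-1/(-5)*3 - 2, l(0)) = -(-5 - 5*(24 + 5*0)) = -(-5 - 5*(24 + 0)) = -(-5 - 5*24) = -(-5 - 120) = -1*(-125) = 125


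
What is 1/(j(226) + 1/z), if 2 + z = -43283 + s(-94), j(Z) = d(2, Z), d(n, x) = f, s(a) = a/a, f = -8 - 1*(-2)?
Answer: -43284/259705 ≈ -0.16667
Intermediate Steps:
f = -6 (f = -8 + 2 = -6)
s(a) = 1
d(n, x) = -6
j(Z) = -6
z = -43284 (z = -2 + (-43283 + 1) = -2 - 43282 = -43284)
1/(j(226) + 1/z) = 1/(-6 + 1/(-43284)) = 1/(-6 - 1/43284) = 1/(-259705/43284) = -43284/259705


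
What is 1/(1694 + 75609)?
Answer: 1/77303 ≈ 1.2936e-5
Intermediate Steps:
1/(1694 + 75609) = 1/77303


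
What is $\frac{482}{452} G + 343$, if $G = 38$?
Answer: $\frac{43338}{113} \approx 383.52$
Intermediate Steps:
$\frac{482}{452} G + 343 = \frac{482}{452} \cdot 38 + 343 = 482 \cdot \frac{1}{452} \cdot 38 + 343 = \frac{241}{226} \cdot 38 + 343 = \frac{4579}{113} + 343 = \frac{43338}{113}$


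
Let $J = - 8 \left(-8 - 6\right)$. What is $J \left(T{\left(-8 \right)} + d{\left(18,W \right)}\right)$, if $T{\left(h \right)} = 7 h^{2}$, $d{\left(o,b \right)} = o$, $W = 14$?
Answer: $52192$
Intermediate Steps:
$J = 112$ ($J = \left(-8\right) \left(-14\right) = 112$)
$J \left(T{\left(-8 \right)} + d{\left(18,W \right)}\right) = 112 \left(7 \left(-8\right)^{2} + 18\right) = 112 \left(7 \cdot 64 + 18\right) = 112 \left(448 + 18\right) = 112 \cdot 466 = 52192$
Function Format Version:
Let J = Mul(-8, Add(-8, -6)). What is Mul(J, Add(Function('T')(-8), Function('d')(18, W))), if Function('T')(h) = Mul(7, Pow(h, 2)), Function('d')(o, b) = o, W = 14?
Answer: 52192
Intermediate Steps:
J = 112 (J = Mul(-8, -14) = 112)
Mul(J, Add(Function('T')(-8), Function('d')(18, W))) = Mul(112, Add(Mul(7, Pow(-8, 2)), 18)) = Mul(112, Add(Mul(7, 64), 18)) = Mul(112, Add(448, 18)) = Mul(112, 466) = 52192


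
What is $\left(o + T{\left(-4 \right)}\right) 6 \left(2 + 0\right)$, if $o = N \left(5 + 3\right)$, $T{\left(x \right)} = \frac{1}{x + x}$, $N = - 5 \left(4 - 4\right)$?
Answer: $- \frac{3}{2} \approx -1.5$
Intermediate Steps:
$N = 0$ ($N = \left(-5\right) 0 = 0$)
$T{\left(x \right)} = \frac{1}{2 x}$
$o = 0$ ($o = 0 \left(5 + 3\right) = 0 \cdot 8 = 0$)
$\left(o + T{\left(-4 \right)}\right) 6 \left(2 + 0\right) = \left(0 + \frac{1}{2 \left(-4\right)}\right) 6 \left(2 + 0\right) = \left(0 + \frac{1}{2} \left(- \frac{1}{4}\right)\right) 6 \cdot 2 = \left(0 - \frac{1}{8}\right) 12 = \left(- \frac{1}{8}\right) 12 = - \frac{3}{2}$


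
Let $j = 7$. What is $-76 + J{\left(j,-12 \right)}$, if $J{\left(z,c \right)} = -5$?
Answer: $-81$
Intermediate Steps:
$-76 + J{\left(j,-12 \right)} = -76 - 5 = -81$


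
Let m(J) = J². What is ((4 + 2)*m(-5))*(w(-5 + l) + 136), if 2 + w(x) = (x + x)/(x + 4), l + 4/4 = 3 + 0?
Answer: 19200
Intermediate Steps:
l = 2 (l = -1 + (3 + 0) = -1 + 3 = 2)
w(x) = -2 + 2*x/(4 + x) (w(x) = -2 + (x + x)/(x + 4) = -2 + (2*x)/(4 + x) = -2 + 2*x/(4 + x))
((4 + 2)*m(-5))*(w(-5 + l) + 136) = ((4 + 2)*(-5)²)*(-8/(4 + (-5 + 2)) + 136) = (6*25)*(-8/(4 - 3) + 136) = 150*(-8/1 + 136) = 150*(-8*1 + 136) = 150*(-8 + 136) = 150*128 = 19200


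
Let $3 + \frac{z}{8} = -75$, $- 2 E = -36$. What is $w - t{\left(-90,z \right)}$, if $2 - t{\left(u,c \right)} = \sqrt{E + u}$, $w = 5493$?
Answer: $5491 + 6 i \sqrt{2} \approx 5491.0 + 8.4853 i$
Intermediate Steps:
$E = 18$ ($E = \left(- \frac{1}{2}\right) \left(-36\right) = 18$)
$z = -624$ ($z = -24 + 8 \left(-75\right) = -24 - 600 = -624$)
$t{\left(u,c \right)} = 2 - \sqrt{18 + u}$
$w - t{\left(-90,z \right)} = 5493 - \left(2 - \sqrt{18 - 90}\right) = 5493 - \left(2 - \sqrt{-72}\right) = 5493 - \left(2 - 6 i \sqrt{2}\right) = 5491 + 6 i \sqrt{2}$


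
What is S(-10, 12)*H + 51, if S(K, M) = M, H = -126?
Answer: -1461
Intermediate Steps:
S(-10, 12)*H + 51 = 12*(-126) + 51 = -1512 + 51 = -1461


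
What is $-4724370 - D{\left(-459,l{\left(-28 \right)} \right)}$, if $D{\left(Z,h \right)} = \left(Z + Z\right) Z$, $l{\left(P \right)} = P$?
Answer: $-5145732$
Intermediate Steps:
$D{\left(Z,h \right)} = 2 Z^{2}$ ($D{\left(Z,h \right)} = 2 Z Z = 2 Z^{2}$)
$-4724370 - D{\left(-459,l{\left(-28 \right)} \right)} = -4724370 - 2 \left(-459\right)^{2} = -4724370 - 2 \cdot 210681 = -4724370 - 421362 = -5145732$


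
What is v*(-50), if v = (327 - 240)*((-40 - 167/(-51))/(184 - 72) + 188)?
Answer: -777187675/952 ≈ -8.1637e+5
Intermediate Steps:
v = 31087507/1904 (v = 87*((-40 - 167*(-1/51))/112 + 188) = 87*((-40 + 167/51)*(1/112) + 188) = 87*(-1873/51*1/112 + 188) = 87*(-1873/5712 + 188) = 87*(1071983/5712) = 31087507/1904 ≈ 16327.)
v*(-50) = (31087507/1904)*(-50) = -777187675/952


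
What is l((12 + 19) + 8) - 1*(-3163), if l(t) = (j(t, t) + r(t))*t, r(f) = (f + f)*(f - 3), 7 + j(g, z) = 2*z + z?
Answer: 116965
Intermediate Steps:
j(g, z) = -7 + 3*z (j(g, z) = -7 + (2*z + z) = -7 + 3*z)
r(f) = 2*f*(-3 + f) (r(f) = (2*f)*(-3 + f) = 2*f*(-3 + f))
l(t) = t*(-7 + 3*t + 2*t*(-3 + t)) (l(t) = ((-7 + 3*t) + 2*t*(-3 + t))*t = (-7 + 3*t + 2*t*(-3 + t))*t = t*(-7 + 3*t + 2*t*(-3 + t)))
l((12 + 19) + 8) - 1*(-3163) = ((12 + 19) + 8)*(-7 - 3*((12 + 19) + 8) + 2*((12 + 19) + 8)²) - 1*(-3163) = (31 + 8)*(-7 - 3*(31 + 8) + 2*(31 + 8)²) + 3163 = 39*(-7 - 3*39 + 2*39²) + 3163 = 39*(-7 - 117 + 2*1521) + 3163 = 39*(-7 - 117 + 3042) + 3163 = 39*2918 + 3163 = 113802 + 3163 = 116965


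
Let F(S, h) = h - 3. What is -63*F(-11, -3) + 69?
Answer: 447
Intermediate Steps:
F(S, h) = -3 + h
-63*F(-11, -3) + 69 = -63*(-3 - 3) + 69 = -63*(-6) + 69 = 378 + 69 = 447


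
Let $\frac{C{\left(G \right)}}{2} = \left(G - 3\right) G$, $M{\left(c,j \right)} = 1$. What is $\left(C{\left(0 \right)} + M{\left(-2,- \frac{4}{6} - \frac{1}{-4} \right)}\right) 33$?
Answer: $33$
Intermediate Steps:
$C{\left(G \right)} = 2 G \left(-3 + G\right)$ ($C{\left(G \right)} = 2 \left(G - 3\right) G = 2 \left(-3 + G\right) G = 2 G \left(-3 + G\right)$)
$\left(C{\left(0 \right)} + M{\left(-2,- \frac{4}{6} - \frac{1}{-4} \right)}\right) 33 = \left(2 \cdot 0 \left(-3 + 0\right) + 1\right) 33 = \left(2 \cdot 0 \left(-3\right) + 1\right) 33 = \left(0 + 1\right) 33 = 1 \cdot 33 = 33$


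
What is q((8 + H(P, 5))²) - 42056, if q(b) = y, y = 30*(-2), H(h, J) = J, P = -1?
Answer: -42116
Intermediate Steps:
y = -60
q(b) = -60
q((8 + H(P, 5))²) - 42056 = -60 - 42056 = -42116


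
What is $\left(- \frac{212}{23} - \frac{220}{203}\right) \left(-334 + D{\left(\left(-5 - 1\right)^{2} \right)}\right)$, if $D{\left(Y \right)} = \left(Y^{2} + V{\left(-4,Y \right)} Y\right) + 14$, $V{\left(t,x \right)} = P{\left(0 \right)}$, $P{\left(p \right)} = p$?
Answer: $- \frac{46941696}{4669} \approx -10054.0$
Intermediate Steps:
$V{\left(t,x \right)} = 0$
$D{\left(Y \right)} = 14 + Y^{2}$ ($D{\left(Y \right)} = \left(Y^{2} + 0 Y\right) + 14 = \left(Y^{2} + 0\right) + 14 = Y^{2} + 14 = 14 + Y^{2}$)
$\left(- \frac{212}{23} - \frac{220}{203}\right) \left(-334 + D{\left(\left(-5 - 1\right)^{2} \right)}\right) = \left(- \frac{212}{23} - \frac{220}{203}\right) \left(-334 + \left(14 + \left(\left(-5 - 1\right)^{2}\right)^{2}\right)\right) = \left(\left(-212\right) \frac{1}{23} - \frac{220}{203}\right) \left(-334 + \left(14 + \left(\left(-6\right)^{2}\right)^{2}\right)\right) = \left(- \frac{212}{23} - \frac{220}{203}\right) \left(-334 + \left(14 + 36^{2}\right)\right) = - \frac{48096 \left(-334 + \left(14 + 1296\right)\right)}{4669} = - \frac{48096 \left(-334 + 1310\right)}{4669} = \left(- \frac{48096}{4669}\right) 976 = - \frac{46941696}{4669}$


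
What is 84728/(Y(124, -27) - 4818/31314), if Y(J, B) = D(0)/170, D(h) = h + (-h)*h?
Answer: -442195432/803 ≈ -5.5068e+5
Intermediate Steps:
D(h) = h - h²
Y(J, B) = 0 (Y(J, B) = (0*(1 - 1*0))/170 = (0*(1 + 0))*(1/170) = (0*1)*(1/170) = 0*(1/170) = 0)
84728/(Y(124, -27) - 4818/31314) = 84728/(0 - 4818/31314) = 84728/(0 - 4818*1/31314) = 84728/(0 - 803/5219) = 84728/(-803/5219) = 84728*(-5219/803) = -442195432/803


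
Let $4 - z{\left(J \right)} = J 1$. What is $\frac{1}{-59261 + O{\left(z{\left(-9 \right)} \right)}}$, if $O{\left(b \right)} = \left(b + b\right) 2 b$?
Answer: $- \frac{1}{58585} \approx -1.7069 \cdot 10^{-5}$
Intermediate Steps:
$z{\left(J \right)} = 4 - J$ ($z{\left(J \right)} = 4 - J 1 = 4 - J$)
$O{\left(b \right)} = 4 b^{2}$ ($O{\left(b \right)} = 2 b 2 b = 4 b^{2}$)
$\frac{1}{-59261 + O{\left(z{\left(-9 \right)} \right)}} = \frac{1}{-59261 + 4 \left(4 - -9\right)^{2}} = \frac{1}{-59261 + 4 \left(4 + 9\right)^{2}} = \frac{1}{-59261 + 4 \cdot 13^{2}} = \frac{1}{-59261 + 4 \cdot 169} = \frac{1}{-59261 + 676} = \frac{1}{-58585} = - \frac{1}{58585}$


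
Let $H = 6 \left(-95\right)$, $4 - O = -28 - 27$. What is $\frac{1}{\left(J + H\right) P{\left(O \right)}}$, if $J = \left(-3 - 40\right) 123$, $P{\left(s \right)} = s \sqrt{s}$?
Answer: $- \frac{\sqrt{59}}{20395179} \approx -3.7662 \cdot 10^{-7}$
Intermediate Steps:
$O = 59$ ($O = 4 - \left(-28 - 27\right) = 4 - -55 = 4 + 55 = 59$)
$P{\left(s \right)} = s^{\frac{3}{2}}$
$H = -570$
$J = -5289$ ($J = \left(-43\right) 123 = -5289$)
$\frac{1}{\left(J + H\right) P{\left(O \right)}} = \frac{1}{\left(-5289 - 570\right) 59^{\frac{3}{2}}} = \frac{1}{\left(-5859\right) 59 \sqrt{59}} = - \frac{\frac{1}{3481} \sqrt{59}}{5859} = - \frac{\sqrt{59}}{20395179}$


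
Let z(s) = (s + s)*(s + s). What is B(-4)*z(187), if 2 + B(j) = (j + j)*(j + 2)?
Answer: 1958264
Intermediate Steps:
z(s) = 4*s² (z(s) = (2*s)*(2*s) = 4*s²)
B(j) = -2 + 2*j*(2 + j) (B(j) = -2 + (j + j)*(j + 2) = -2 + (2*j)*(2 + j) = -2 + 2*j*(2 + j))
B(-4)*z(187) = (-2 + 2*(-4)² + 4*(-4))*(4*187²) = (-2 + 2*16 - 16)*(4*34969) = (-2 + 32 - 16)*139876 = 14*139876 = 1958264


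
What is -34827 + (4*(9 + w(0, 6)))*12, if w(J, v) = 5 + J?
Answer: -34155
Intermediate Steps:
-34827 + (4*(9 + w(0, 6)))*12 = -34827 + (4*(9 + (5 + 0)))*12 = -34827 + (4*(9 + 5))*12 = -34827 + (4*14)*12 = -34827 + 56*12 = -34827 + 672 = -34155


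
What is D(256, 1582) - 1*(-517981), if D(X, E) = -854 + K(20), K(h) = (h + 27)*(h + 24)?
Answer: 519195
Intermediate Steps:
K(h) = (24 + h)*(27 + h) (K(h) = (27 + h)*(24 + h) = (24 + h)*(27 + h))
D(X, E) = 1214 (D(X, E) = -854 + (648 + 20² + 51*20) = -854 + (648 + 400 + 1020) = -854 + 2068 = 1214)
D(256, 1582) - 1*(-517981) = 1214 - 1*(-517981) = 1214 + 517981 = 519195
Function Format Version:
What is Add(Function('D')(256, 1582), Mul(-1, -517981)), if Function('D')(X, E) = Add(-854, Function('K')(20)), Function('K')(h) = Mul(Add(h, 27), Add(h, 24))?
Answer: 519195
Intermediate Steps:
Function('K')(h) = Mul(Add(24, h), Add(27, h)) (Function('K')(h) = Mul(Add(27, h), Add(24, h)) = Mul(Add(24, h), Add(27, h)))
Function('D')(X, E) = 1214 (Function('D')(X, E) = Add(-854, Add(648, Pow(20, 2), Mul(51, 20))) = Add(-854, Add(648, 400, 1020)) = Add(-854, 2068) = 1214)
Add(Function('D')(256, 1582), Mul(-1, -517981)) = Add(1214, Mul(-1, -517981)) = Add(1214, 517981) = 519195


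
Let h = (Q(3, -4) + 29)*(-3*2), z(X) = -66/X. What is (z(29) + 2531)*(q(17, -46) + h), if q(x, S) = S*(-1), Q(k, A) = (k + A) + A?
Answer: -7186634/29 ≈ -2.4782e+5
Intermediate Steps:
Q(k, A) = k + 2*A (Q(k, A) = (A + k) + A = k + 2*A)
q(x, S) = -S
h = -144 (h = ((3 + 2*(-4)) + 29)*(-3*2) = ((3 - 8) + 29)*(-6) = (-5 + 29)*(-6) = 24*(-6) = -144)
(z(29) + 2531)*(q(17, -46) + h) = (-66/29 + 2531)*(-1*(-46) - 144) = (-66*1/29 + 2531)*(46 - 144) = (-66/29 + 2531)*(-98) = (73333/29)*(-98) = -7186634/29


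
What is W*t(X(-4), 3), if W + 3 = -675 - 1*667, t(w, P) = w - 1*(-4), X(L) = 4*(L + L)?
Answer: 37660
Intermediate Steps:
X(L) = 8*L (X(L) = 4*(2*L) = 8*L)
t(w, P) = 4 + w (t(w, P) = w + 4 = 4 + w)
W = -1345 (W = -3 + (-675 - 1*667) = -3 + (-675 - 667) = -3 - 1342 = -1345)
W*t(X(-4), 3) = -1345*(4 + 8*(-4)) = -1345*(4 - 32) = -1345*(-28) = 37660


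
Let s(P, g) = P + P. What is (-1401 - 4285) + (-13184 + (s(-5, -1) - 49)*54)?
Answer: -22056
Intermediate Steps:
s(P, g) = 2*P
(-1401 - 4285) + (-13184 + (s(-5, -1) - 49)*54) = (-1401 - 4285) + (-13184 + (2*(-5) - 49)*54) = -5686 + (-13184 + (-10 - 49)*54) = -5686 + (-13184 - 59*54) = -5686 + (-13184 - 3186) = -5686 - 16370 = -22056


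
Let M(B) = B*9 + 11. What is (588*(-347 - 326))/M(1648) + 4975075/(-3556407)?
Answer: -1481200641893/52787749101 ≈ -28.060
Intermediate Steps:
M(B) = 11 + 9*B (M(B) = 9*B + 11 = 11 + 9*B)
(588*(-347 - 326))/M(1648) + 4975075/(-3556407) = (588*(-347 - 326))/(11 + 9*1648) + 4975075/(-3556407) = (588*(-673))/(11 + 14832) + 4975075*(-1/3556407) = -395724/14843 - 4975075/3556407 = -1481200641893/52787749101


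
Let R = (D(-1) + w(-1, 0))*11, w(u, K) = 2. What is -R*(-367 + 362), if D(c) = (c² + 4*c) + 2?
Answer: 55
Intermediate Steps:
D(c) = 2 + c² + 4*c
R = 11 (R = ((2 + (-1)² + 4*(-1)) + 2)*11 = ((2 + 1 - 4) + 2)*11 = (-1 + 2)*11 = 1*11 = 11)
-R*(-367 + 362) = -11*(-367 + 362) = -11*(-5) = -1*(-55) = 55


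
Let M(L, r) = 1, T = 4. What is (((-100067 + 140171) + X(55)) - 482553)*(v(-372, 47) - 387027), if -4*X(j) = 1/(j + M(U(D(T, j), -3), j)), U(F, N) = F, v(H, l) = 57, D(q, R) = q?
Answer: 19176023020845/112 ≈ 1.7121e+11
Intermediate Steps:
X(j) = -1/(4*(1 + j)) (X(j) = -1/(4*(j + 1)) = -1/(4*(1 + j)))
(((-100067 + 140171) + X(55)) - 482553)*(v(-372, 47) - 387027) = (((-100067 + 140171) - 1/(4 + 4*55)) - 482553)*(57 - 387027) = ((40104 - 1/(4 + 220)) - 482553)*(-386970) = ((40104 - 1/224) - 482553)*(-386970) = (8983295/224 - 482553)*(-386970) = -99108577/224*(-386970) = 19176023020845/112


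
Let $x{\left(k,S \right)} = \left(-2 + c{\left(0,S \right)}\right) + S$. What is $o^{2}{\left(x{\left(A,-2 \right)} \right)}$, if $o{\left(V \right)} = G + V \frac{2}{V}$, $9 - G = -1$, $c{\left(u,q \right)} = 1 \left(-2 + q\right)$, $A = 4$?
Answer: $144$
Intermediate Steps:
$c{\left(u,q \right)} = -2 + q$
$G = 10$ ($G = 9 - -1 = 9 + 1 = 10$)
$x{\left(k,S \right)} = -4 + 2 S$ ($x{\left(k,S \right)} = \left(-2 + \left(-2 + S\right)\right) + S = \left(-4 + S\right) + S = -4 + 2 S$)
$o{\left(V \right)} = 12$ ($o{\left(V \right)} = 10 + V \frac{2}{V} = 10 + 2 = 12$)
$o^{2}{\left(x{\left(A,-2 \right)} \right)} = 12^{2} = 144$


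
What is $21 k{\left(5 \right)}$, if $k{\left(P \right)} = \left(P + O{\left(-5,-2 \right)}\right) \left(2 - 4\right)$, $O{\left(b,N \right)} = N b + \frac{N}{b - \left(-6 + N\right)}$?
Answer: $-602$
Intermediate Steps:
$O{\left(b,N \right)} = N b + \frac{N}{6 + b - N}$
$k{\left(P \right)} = - \frac{56}{3} - 2 P$ ($k{\left(P \right)} = \left(P - \frac{2 \left(1 + \left(-5\right)^{2} + 6 \left(-5\right) - \left(-2\right) \left(-5\right)\right)}{6 - 5 - -2}\right) \left(2 - 4\right) = \left(P - \frac{2 \left(1 + 25 - 30 - 10\right)}{6 - 5 + 2}\right) \left(-2\right) = \left(P - 2 \cdot \frac{1}{3} \left(-14\right)\right) \left(-2\right) = \left(P - \frac{2}{3} \left(-14\right)\right) \left(-2\right) = \left(P + \frac{28}{3}\right) \left(-2\right) = \left(\frac{28}{3} + P\right) \left(-2\right) = - \frac{56}{3} - 2 P$)
$21 k{\left(5 \right)} = 21 \left(- \frac{56}{3} - 10\right) = 21 \left(- \frac{86}{3}\right) = -602$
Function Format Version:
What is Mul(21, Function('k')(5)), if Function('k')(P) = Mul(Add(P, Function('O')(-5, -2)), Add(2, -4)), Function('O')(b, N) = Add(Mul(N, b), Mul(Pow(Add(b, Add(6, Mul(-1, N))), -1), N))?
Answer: -602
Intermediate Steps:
Function('O')(b, N) = Add(Mul(N, b), Mul(N, Pow(Add(6, b, Mul(-1, N)), -1))) (Function('O')(b, N) = Add(Mul(N, b), Mul(Pow(Add(6, b, Mul(-1, N)), -1), N)) = Add(Mul(N, b), Mul(N, Pow(Add(6, b, Mul(-1, N)), -1))))
Function('k')(P) = Add(Rational(-56, 3), Mul(-2, P)) (Function('k')(P) = Mul(Add(P, Mul(-2, Pow(Add(6, -5, Mul(-1, -2)), -1), Add(1, Pow(-5, 2), Mul(6, -5), Mul(-1, -2, -5)))), Add(2, -4)) = Mul(Add(P, Mul(-2, Pow(Add(6, -5, 2), -1), Add(1, 25, -30, -10))), -2) = Mul(Add(P, Mul(-2, Pow(3, -1), -14)), -2) = Mul(Add(P, Mul(-2, Rational(1, 3), -14)), -2) = Mul(Add(P, Rational(28, 3)), -2) = Mul(Add(Rational(28, 3), P), -2) = Add(Rational(-56, 3), Mul(-2, P)))
Mul(21, Function('k')(5)) = Mul(21, Add(Rational(-56, 3), Mul(-2, 5))) = Mul(21, Add(Rational(-56, 3), -10)) = Mul(21, Rational(-86, 3)) = -602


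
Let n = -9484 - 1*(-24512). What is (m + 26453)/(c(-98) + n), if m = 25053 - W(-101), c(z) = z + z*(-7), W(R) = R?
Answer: 51607/15616 ≈ 3.3048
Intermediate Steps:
n = 15028 (n = -9484 + 24512 = 15028)
c(z) = -6*z (c(z) = z - 7*z = -6*z)
m = 25154 (m = 25053 - 1*(-101) = 25053 + 101 = 25154)
(m + 26453)/(c(-98) + n) = (25154 + 26453)/(-6*(-98) + 15028) = 51607/(588 + 15028) = 51607/15616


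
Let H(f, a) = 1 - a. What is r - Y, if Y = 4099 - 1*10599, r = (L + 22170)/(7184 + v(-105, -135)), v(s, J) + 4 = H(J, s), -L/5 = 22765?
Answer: 47267345/7286 ≈ 6487.4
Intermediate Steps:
L = -113825 (L = -5*22765 = -113825)
v(s, J) = -3 - s (v(s, J) = -4 + (1 - s) = -3 - s)
r = -91655/7286 (r = (-113825 + 22170)/(7184 + (-3 - 1*(-105))) = -91655/(7184 + (-3 + 105)) = -91655/(7184 + 102) = -91655/7286 ≈ -12.580)
Y = -6500 (Y = 4099 - 10599 = -6500)
r - Y = -91655/7286 - 1*(-6500) = -91655/7286 + 6500 = 47267345/7286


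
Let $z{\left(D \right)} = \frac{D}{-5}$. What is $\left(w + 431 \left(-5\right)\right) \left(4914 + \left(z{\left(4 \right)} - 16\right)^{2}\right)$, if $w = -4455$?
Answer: $- \frac{171735732}{5} \approx -3.4347 \cdot 10^{7}$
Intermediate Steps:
$z{\left(D \right)} = - \frac{D}{5}$ ($z{\left(D \right)} = D \left(- \frac{1}{5}\right) = - \frac{D}{5}$)
$\left(w + 431 \left(-5\right)\right) \left(4914 + \left(z{\left(4 \right)} - 16\right)^{2}\right) = \left(-4455 + 431 \left(-5\right)\right) \left(4914 + \left(\left(- \frac{1}{5}\right) 4 - 16\right)^{2}\right) = \left(-4455 - 2155\right) \left(4914 + \left(- \frac{4}{5} - 16\right)^{2}\right) = - 6610 \left(4914 + \left(- \frac{84}{5}\right)^{2}\right) = - 6610 \left(4914 + \frac{7056}{25}\right) = \left(-6610\right) \frac{129906}{25} = - \frac{171735732}{5}$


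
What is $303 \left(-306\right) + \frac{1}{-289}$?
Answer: $- \frac{26795503}{289} \approx -92718.0$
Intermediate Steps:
$303 \left(-306\right) + \frac{1}{-289} = -92718 - \frac{1}{289} = - \frac{26795503}{289}$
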